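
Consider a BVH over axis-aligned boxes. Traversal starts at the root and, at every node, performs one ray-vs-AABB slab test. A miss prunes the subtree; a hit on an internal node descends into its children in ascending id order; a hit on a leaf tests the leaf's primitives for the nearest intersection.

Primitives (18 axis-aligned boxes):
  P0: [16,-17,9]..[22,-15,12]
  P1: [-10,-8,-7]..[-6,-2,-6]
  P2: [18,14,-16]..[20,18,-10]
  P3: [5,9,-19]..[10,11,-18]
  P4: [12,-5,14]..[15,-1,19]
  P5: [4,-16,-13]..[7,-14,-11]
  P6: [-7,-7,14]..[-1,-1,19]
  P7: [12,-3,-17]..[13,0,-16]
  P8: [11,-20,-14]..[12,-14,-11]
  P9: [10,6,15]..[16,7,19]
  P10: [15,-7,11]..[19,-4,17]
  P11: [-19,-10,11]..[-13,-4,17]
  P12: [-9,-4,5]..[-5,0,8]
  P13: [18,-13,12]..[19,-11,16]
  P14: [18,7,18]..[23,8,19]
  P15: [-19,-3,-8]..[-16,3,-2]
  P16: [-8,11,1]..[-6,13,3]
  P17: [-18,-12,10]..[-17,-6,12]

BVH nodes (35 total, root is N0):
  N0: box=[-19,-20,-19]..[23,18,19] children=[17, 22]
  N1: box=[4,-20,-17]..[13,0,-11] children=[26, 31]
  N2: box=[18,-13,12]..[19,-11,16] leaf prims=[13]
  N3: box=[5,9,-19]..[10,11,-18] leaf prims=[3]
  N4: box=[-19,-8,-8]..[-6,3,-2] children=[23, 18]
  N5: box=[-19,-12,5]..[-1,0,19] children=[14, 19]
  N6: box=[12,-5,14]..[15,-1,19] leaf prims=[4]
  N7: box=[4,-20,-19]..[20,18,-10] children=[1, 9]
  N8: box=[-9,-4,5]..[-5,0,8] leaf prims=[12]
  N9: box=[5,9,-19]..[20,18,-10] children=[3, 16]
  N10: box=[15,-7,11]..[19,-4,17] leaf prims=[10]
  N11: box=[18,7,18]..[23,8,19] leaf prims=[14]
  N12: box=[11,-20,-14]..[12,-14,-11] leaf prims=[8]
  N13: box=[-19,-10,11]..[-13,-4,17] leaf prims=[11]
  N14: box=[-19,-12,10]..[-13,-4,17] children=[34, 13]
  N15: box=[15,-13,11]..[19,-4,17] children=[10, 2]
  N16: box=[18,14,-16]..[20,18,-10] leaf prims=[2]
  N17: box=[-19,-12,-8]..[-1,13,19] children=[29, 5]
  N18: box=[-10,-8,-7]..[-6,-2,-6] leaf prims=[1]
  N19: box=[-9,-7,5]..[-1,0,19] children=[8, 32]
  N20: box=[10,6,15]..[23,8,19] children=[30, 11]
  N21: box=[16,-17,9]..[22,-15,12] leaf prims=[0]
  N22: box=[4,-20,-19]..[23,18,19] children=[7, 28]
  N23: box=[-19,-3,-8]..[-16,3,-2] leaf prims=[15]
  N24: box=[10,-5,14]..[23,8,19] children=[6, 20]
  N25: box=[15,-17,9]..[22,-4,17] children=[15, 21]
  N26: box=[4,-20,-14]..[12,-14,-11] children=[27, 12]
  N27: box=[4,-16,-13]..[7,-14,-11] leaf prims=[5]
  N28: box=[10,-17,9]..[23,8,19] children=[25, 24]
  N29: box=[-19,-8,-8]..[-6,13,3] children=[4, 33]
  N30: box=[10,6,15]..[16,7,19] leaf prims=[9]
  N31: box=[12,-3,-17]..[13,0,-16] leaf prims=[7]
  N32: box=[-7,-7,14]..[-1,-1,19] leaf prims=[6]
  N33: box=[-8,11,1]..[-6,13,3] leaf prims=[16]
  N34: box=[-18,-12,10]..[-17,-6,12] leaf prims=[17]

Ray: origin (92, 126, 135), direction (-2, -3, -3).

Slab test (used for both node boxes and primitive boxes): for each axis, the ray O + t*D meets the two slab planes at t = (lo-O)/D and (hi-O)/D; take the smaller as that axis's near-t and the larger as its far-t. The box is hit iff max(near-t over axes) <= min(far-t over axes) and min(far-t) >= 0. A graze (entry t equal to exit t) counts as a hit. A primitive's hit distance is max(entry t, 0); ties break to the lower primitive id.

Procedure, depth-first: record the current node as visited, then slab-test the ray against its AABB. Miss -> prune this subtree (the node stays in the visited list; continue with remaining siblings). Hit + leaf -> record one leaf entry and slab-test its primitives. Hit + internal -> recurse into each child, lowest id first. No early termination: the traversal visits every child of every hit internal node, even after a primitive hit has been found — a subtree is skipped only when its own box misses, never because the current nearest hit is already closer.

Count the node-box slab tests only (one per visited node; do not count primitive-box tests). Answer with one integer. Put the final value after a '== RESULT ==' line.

Walk:
N0 x:[69/2,111/2] y:[36,146/3] z:[116/3,154/3] -> hit [116/3,146/3], descend [17, 22]
  N17 x:[93/2,111/2] y:[113/3,46] z:[116/3,143/3] -> miss, prune
  N22 x:[69/2,44] y:[36,146/3] z:[116/3,154/3] -> hit [116/3,44], descend [7, 28]
    N7 x:[36,44] y:[36,146/3] z:[145/3,154/3] -> miss, prune
    N28 x:[69/2,41] y:[118/3,143/3] z:[116/3,42] -> hit [118/3,41], descend [24, 25]
      N24 x:[69/2,41] y:[118/3,131/3] z:[116/3,121/3] -> hit [118/3,121/3], descend [6, 20]
        N6 x:[77/2,40] y:[127/3,131/3] z:[116/3,121/3] -> miss, prune
        N20 x:[69/2,41] y:[118/3,40] z:[116/3,40] -> hit [118/3,40], descend [11, 30]
          N11 x:[69/2,37] y:[118/3,119/3] z:[116/3,39] -> miss, prune
          N30 x:[38,41] y:[119/3,40] z:[116/3,40] -> hit [119/3,40] leaf, test {P9@t=119/3}
      N25 x:[35,77/2] y:[130/3,143/3] z:[118/3,42] -> miss, prune

11 AABB tests over nodes [0, 17, 22, 7, 28, 24, 6, 20, 11, 30, 25]; 1 leaf entered; closest P9.

== RESULT ==
11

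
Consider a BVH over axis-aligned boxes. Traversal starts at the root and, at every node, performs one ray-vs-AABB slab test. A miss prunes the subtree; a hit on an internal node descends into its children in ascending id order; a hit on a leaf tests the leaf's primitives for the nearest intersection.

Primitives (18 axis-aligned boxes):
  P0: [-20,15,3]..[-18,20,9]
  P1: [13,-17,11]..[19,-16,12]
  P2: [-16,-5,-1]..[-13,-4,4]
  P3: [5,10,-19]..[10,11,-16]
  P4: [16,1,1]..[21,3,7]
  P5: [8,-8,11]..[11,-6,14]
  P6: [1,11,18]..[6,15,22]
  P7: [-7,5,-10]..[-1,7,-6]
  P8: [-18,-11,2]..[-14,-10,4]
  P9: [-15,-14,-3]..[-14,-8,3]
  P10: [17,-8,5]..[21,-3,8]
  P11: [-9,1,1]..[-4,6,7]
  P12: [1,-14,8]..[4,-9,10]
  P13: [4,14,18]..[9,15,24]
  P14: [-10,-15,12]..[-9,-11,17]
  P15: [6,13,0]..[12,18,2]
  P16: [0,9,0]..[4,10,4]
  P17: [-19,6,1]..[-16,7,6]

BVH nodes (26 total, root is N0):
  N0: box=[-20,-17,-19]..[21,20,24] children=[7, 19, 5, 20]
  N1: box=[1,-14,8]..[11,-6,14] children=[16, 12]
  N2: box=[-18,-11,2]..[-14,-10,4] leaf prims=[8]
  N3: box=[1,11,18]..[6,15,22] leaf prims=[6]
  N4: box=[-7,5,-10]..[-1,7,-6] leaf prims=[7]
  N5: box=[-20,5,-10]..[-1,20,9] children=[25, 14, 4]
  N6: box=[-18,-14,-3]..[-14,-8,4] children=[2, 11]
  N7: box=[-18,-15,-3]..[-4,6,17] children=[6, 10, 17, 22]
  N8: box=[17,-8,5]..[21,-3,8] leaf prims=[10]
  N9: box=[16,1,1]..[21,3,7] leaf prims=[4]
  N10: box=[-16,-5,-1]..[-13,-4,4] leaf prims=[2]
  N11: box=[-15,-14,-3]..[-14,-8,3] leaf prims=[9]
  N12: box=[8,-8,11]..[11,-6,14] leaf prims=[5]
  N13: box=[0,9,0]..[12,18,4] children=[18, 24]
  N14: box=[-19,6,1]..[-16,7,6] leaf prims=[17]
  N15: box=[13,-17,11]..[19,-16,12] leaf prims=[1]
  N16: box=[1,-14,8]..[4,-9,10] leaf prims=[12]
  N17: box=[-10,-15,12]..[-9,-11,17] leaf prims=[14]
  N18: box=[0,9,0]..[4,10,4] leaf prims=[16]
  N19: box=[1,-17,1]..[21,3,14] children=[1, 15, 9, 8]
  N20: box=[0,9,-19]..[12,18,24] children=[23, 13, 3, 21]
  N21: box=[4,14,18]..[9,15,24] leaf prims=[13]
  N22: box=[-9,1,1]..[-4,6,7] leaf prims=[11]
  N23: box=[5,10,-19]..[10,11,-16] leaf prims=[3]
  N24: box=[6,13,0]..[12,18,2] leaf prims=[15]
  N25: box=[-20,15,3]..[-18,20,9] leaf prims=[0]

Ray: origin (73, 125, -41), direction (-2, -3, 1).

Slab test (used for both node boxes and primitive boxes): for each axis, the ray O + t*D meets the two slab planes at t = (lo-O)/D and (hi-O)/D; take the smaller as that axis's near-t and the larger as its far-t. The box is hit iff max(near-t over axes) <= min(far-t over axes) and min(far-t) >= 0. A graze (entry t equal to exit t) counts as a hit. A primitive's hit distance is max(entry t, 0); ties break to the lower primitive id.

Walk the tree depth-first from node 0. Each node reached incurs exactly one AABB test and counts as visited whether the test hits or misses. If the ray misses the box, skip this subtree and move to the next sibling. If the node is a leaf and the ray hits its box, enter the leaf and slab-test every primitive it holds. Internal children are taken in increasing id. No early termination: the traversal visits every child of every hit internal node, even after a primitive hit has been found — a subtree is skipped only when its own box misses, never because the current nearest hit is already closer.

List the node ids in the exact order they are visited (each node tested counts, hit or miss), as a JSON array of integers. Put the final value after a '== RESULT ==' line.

Traverse from the root:
N0 x:[26,93/2] y:[35,142/3] z:[22,65] -> hit [35,93/2], descend [5, 7, 19, 20]
  N5 x:[37,93/2] y:[35,40] z:[31,50] -> hit [37,40], descend [4, 14, 25]
    N4 x:[37,40] y:[118/3,40] z:[31,35] -> miss, prune
    N14 x:[89/2,46] y:[118/3,119/3] z:[42,47] -> miss, prune
    N25 x:[91/2,93/2] y:[35,110/3] z:[44,50] -> miss, prune
  N7 x:[77/2,91/2] y:[119/3,140/3] z:[38,58] -> hit [119/3,91/2], descend [6, 10, 17, 22]
    N6 x:[87/2,91/2] y:[133/3,139/3] z:[38,45] -> hit [133/3,45], descend [2, 11]
      N2 x:[87/2,91/2] y:[45,136/3] z:[43,45] -> hit [45,45] leaf, test {P8@t=45}
      N11 x:[87/2,44] y:[133/3,139/3] z:[38,44] -> miss, prune
    N10 x:[43,89/2] y:[43,130/3] z:[40,45] -> hit [43,130/3] leaf, test {P2@t=43}
    N17 x:[41,83/2] y:[136/3,140/3] z:[53,58] -> miss, prune
    N22 x:[77/2,41] y:[119/3,124/3] z:[42,48] -> miss, prune
  N19 x:[26,36] y:[122/3,142/3] z:[42,55] -> miss, prune
  N20 x:[61/2,73/2] y:[107/3,116/3] z:[22,65] -> hit [107/3,73/2], descend [3, 13, 21, 23]
    N3 x:[67/2,36] y:[110/3,38] z:[59,63] -> miss, prune
    N13 x:[61/2,73/2] y:[107/3,116/3] z:[41,45] -> miss, prune
    N21 x:[32,69/2] y:[110/3,37] z:[59,65] -> miss, prune
    N23 x:[63/2,34] y:[38,115/3] z:[22,25] -> miss, prune

Summary -> nodes [0, 5, 4, 14, 25, 7, 6, 2, 11, 10, 17, 22, 19, 20, 3, 13, 21, 23]; box-tests=18; leaf-entries=2; first=P2

== RESULT ==
[0, 5, 4, 14, 25, 7, 6, 2, 11, 10, 17, 22, 19, 20, 3, 13, 21, 23]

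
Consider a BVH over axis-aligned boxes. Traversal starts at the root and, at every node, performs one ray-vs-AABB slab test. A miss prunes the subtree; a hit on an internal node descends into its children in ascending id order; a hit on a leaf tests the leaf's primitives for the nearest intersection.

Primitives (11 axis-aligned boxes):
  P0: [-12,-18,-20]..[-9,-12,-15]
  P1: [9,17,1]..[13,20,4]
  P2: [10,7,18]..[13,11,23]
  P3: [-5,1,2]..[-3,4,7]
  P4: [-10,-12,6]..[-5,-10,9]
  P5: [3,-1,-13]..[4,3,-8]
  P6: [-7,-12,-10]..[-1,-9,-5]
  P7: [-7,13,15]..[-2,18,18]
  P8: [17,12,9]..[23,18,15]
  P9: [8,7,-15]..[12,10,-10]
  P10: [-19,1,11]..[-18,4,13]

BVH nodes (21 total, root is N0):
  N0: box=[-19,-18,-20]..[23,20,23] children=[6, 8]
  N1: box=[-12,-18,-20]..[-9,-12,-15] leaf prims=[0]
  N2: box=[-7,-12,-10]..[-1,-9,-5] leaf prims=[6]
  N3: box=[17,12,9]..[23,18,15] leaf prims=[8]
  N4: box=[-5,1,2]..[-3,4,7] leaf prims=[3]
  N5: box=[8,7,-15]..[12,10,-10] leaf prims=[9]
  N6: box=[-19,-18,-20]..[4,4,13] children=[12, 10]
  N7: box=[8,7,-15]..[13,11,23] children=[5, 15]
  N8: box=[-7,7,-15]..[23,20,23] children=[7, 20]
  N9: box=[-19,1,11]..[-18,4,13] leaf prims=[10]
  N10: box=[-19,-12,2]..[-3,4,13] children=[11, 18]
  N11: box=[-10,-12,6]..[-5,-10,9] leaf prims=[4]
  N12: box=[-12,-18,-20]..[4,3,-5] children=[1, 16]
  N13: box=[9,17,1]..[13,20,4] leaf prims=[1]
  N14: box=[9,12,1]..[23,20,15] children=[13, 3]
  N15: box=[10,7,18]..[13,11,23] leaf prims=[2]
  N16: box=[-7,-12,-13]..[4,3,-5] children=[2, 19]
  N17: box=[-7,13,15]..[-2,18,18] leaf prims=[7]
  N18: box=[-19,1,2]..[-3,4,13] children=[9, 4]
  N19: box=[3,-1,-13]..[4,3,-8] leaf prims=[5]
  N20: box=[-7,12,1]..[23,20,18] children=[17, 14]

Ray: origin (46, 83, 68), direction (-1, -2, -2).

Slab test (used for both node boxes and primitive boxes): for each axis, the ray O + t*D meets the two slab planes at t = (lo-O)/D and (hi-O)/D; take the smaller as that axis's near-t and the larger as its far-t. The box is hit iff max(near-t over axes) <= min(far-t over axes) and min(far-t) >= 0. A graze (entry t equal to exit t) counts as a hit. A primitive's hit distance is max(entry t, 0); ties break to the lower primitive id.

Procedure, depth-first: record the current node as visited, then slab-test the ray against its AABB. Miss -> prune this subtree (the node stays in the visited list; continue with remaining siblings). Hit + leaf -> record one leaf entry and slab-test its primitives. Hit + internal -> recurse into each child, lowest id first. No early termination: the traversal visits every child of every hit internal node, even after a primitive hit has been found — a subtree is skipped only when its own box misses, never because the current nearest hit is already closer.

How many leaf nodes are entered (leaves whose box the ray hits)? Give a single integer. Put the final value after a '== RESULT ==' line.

Walk:
N0 x:[23,65] y:[63/2,101/2] z:[45/2,44] -> hit [63/2,44], descend [6, 8]
  N6 x:[42,65] y:[79/2,101/2] z:[55/2,44] -> hit [42,44], descend [10, 12]
    N10 x:[49,65] y:[79/2,95/2] z:[55/2,33] -> miss, prune
    N12 x:[42,58] y:[40,101/2] z:[73/2,44] -> hit [42,44], descend [1, 16]
      N1 x:[55,58] y:[95/2,101/2] z:[83/2,44] -> miss, prune
      N16 x:[42,53] y:[40,95/2] z:[73/2,81/2] -> miss, prune
  N8 x:[23,53] y:[63/2,38] z:[45/2,83/2] -> hit [63/2,38], descend [7, 20]
    N7 x:[33,38] y:[36,38] z:[45/2,83/2] -> hit [36,38], descend [5, 15]
      N5 x:[34,38] y:[73/2,38] z:[39,83/2] -> miss, prune
      N15 x:[33,36] y:[36,38] z:[45/2,25] -> miss, prune
    N20 x:[23,53] y:[63/2,71/2] z:[25,67/2] -> hit [63/2,67/2], descend [14, 17]
      N14 x:[23,37] y:[63/2,71/2] z:[53/2,67/2] -> hit [63/2,67/2], descend [3, 13]
        N3 x:[23,29] y:[65/2,71/2] z:[53/2,59/2] -> miss, prune
        N13 x:[33,37] y:[63/2,33] z:[32,67/2] -> hit [33,33] leaf, test {P1@t=33}
      N17 x:[48,53] y:[65/2,35] z:[25,53/2] -> miss, prune

order=[0, 6, 10, 12, 1, 16, 8, 7, 5, 15, 20, 14, 3, 13, 17]  |boxes|=15  |leaves|=1  hit=P1

== RESULT ==
1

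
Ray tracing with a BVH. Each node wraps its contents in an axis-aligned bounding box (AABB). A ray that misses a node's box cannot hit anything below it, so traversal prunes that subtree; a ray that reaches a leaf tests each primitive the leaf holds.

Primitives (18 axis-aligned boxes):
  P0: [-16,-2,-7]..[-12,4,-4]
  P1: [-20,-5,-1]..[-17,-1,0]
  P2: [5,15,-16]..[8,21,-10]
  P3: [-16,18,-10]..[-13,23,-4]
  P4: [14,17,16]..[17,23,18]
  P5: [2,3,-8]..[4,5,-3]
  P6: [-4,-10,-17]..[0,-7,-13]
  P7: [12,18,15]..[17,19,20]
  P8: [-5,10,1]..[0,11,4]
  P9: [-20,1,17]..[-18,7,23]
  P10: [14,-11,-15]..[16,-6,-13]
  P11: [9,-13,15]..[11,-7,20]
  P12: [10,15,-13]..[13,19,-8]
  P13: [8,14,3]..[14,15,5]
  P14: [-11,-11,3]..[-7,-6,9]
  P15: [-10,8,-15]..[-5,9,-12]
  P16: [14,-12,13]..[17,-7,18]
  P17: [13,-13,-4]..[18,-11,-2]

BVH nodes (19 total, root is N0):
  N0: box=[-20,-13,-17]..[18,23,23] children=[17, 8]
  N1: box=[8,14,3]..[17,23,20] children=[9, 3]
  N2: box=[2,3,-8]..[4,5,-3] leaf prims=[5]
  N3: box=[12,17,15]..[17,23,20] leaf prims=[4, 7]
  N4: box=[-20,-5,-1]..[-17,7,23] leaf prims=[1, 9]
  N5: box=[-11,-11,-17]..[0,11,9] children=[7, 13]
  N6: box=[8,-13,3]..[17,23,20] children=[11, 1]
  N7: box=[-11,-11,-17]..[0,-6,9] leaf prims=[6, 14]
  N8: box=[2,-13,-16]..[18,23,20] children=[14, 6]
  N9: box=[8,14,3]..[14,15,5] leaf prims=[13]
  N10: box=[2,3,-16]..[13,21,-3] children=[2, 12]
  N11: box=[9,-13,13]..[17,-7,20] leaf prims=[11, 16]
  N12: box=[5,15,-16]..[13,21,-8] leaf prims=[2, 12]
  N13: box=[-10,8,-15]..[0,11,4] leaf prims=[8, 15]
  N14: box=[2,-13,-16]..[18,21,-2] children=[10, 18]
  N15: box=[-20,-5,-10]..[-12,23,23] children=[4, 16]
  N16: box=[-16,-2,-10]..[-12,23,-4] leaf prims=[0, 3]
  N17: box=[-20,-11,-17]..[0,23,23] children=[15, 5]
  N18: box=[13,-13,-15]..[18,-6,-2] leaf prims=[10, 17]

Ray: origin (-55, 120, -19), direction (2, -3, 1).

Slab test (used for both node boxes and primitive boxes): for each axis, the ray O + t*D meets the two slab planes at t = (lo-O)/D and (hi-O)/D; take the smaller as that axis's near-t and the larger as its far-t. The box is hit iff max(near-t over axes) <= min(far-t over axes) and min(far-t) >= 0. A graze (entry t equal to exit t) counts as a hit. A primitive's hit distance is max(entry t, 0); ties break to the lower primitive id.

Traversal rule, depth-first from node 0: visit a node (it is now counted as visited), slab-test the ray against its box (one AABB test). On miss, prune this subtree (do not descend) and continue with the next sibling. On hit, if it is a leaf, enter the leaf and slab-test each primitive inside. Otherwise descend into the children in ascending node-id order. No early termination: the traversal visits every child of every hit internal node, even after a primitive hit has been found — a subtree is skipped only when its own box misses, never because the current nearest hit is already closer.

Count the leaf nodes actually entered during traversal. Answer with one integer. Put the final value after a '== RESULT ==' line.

Walk:
N0 x:[35/2,73/2] y:[97/3,133/3] z:[2,42] -> hit [97/3,73/2], descend [8, 17]
  N8 x:[57/2,73/2] y:[97/3,133/3] z:[3,39] -> hit [97/3,73/2], descend [6, 14]
    N6 x:[63/2,36] y:[97/3,133/3] z:[22,39] -> hit [97/3,36], descend [1, 11]
      N1 x:[63/2,36] y:[97/3,106/3] z:[22,39] -> hit [97/3,106/3], descend [3, 9]
        N3 x:[67/2,36] y:[97/3,103/3] z:[34,39] -> hit [34,103/3] leaf, test {P4(miss), P7@t=34}
        N9 x:[63/2,69/2] y:[35,106/3] z:[22,24] -> miss, prune
      N11 x:[32,36] y:[127/3,133/3] z:[32,39] -> miss, prune
    N14 x:[57/2,73/2] y:[33,133/3] z:[3,17] -> miss, prune
  N17 x:[35/2,55/2] y:[97/3,131/3] z:[2,42] -> miss, prune

Summary -> nodes [0, 8, 6, 1, 3, 9, 11, 14, 17]; box-tests=9; leaf-entries=1; first=P7

== RESULT ==
1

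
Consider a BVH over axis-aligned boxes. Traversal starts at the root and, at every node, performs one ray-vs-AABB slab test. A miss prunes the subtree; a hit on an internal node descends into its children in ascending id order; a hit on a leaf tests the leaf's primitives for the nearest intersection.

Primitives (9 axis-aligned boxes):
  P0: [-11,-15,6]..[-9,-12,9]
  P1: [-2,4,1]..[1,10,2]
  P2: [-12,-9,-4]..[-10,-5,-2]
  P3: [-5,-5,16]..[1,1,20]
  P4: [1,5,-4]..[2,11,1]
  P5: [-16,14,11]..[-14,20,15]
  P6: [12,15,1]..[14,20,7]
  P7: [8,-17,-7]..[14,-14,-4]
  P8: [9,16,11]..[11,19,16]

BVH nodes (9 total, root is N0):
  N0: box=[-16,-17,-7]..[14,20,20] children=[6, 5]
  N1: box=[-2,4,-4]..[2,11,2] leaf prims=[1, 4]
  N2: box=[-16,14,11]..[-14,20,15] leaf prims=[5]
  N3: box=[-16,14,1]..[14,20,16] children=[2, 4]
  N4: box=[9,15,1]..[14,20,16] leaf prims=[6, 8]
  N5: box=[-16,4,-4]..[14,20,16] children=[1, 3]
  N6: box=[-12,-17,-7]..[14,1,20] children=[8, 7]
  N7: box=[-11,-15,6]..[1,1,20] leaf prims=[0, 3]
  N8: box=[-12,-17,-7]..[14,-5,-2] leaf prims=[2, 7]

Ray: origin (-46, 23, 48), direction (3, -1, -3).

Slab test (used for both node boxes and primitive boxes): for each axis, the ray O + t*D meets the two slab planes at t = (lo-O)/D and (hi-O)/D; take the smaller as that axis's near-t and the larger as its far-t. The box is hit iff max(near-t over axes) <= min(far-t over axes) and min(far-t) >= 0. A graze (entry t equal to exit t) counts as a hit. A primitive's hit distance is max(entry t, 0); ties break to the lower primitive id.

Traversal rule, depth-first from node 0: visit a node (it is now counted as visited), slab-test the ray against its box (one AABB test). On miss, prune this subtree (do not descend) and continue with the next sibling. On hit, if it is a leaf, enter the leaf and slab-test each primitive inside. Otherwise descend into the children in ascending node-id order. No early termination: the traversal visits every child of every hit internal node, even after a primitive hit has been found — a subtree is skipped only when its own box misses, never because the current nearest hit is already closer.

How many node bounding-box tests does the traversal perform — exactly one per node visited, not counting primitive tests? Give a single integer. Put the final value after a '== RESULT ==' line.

Traverse from the root:
N0 x:[10,20] y:[3,40] z:[28/3,55/3] -> hit [10,55/3], descend [5, 6]
  N5 x:[10,20] y:[3,19] z:[32/3,52/3] -> hit [32/3,52/3], descend [1, 3]
    N1 x:[44/3,16] y:[12,19] z:[46/3,52/3] -> hit [46/3,16] leaf, test {P1@t=46/3, P4@t=47/3}
    N3 x:[10,20] y:[3,9] z:[32/3,47/3] -> miss, prune
  N6 x:[34/3,20] y:[22,40] z:[28/3,55/3] -> miss, prune

5 AABB tests over nodes [0, 5, 1, 3, 6]; 1 leaf entered; closest P1.

== RESULT ==
5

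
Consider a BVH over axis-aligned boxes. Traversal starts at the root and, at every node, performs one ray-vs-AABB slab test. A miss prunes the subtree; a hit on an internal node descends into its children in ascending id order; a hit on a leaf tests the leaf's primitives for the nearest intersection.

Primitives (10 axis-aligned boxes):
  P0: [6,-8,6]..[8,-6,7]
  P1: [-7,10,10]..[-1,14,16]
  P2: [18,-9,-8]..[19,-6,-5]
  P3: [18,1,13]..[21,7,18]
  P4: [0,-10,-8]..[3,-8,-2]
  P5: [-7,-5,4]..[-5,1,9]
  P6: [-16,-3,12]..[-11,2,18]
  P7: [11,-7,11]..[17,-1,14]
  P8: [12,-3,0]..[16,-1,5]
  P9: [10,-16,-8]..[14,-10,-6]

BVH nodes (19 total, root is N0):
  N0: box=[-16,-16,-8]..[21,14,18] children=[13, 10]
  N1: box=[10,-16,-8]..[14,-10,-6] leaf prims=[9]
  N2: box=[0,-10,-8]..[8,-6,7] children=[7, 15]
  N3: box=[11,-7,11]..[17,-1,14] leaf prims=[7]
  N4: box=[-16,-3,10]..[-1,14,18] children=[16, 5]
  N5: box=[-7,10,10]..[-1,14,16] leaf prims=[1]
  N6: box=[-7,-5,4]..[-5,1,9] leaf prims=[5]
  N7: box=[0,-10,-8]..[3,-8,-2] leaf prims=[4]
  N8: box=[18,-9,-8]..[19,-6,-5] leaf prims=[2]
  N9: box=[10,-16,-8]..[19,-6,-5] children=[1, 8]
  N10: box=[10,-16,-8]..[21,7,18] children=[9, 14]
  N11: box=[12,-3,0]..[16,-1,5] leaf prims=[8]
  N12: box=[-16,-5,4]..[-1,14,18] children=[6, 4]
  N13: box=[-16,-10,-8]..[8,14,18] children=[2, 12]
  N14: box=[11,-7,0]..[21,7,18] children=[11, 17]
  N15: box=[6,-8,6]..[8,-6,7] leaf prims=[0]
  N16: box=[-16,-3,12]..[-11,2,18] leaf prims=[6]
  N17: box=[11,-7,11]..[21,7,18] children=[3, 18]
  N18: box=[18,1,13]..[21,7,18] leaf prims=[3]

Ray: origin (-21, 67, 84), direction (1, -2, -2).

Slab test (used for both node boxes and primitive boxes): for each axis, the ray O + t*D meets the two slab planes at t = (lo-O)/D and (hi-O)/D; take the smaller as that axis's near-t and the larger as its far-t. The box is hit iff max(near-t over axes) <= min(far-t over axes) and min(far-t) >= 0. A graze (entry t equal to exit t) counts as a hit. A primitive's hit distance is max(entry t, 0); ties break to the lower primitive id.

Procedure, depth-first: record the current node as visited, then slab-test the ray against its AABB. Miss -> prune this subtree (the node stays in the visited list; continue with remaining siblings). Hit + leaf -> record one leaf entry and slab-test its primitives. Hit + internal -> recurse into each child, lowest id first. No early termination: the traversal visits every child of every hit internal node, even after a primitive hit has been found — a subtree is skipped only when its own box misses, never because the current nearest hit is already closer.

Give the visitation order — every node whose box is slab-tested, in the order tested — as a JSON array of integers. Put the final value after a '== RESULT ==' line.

Traverse from the root:
N0 x:[5,42] y:[53/2,83/2] z:[33,46] -> hit [33,83/2], descend [10, 13]
  N10 x:[31,42] y:[30,83/2] z:[33,46] -> hit [33,83/2], descend [9, 14]
    N9 x:[31,40] y:[73/2,83/2] z:[89/2,46] -> miss, prune
    N14 x:[32,42] y:[30,37] z:[33,42] -> hit [33,37], descend [11, 17]
      N11 x:[33,37] y:[34,35] z:[79/2,42] -> miss, prune
      N17 x:[32,42] y:[30,37] z:[33,73/2] -> hit [33,73/2], descend [3, 18]
        N3 x:[32,38] y:[34,37] z:[35,73/2] -> hit [35,73/2] leaf, test {P7@t=35}
        N18 x:[39,42] y:[30,33] z:[33,71/2] -> miss, prune
  N13 x:[5,29] y:[53/2,77/2] z:[33,46] -> miss, prune

9 AABB tests over nodes [0, 10, 9, 14, 11, 17, 3, 18, 13]; 1 leaf entered; closest P7.

== RESULT ==
[0, 10, 9, 14, 11, 17, 3, 18, 13]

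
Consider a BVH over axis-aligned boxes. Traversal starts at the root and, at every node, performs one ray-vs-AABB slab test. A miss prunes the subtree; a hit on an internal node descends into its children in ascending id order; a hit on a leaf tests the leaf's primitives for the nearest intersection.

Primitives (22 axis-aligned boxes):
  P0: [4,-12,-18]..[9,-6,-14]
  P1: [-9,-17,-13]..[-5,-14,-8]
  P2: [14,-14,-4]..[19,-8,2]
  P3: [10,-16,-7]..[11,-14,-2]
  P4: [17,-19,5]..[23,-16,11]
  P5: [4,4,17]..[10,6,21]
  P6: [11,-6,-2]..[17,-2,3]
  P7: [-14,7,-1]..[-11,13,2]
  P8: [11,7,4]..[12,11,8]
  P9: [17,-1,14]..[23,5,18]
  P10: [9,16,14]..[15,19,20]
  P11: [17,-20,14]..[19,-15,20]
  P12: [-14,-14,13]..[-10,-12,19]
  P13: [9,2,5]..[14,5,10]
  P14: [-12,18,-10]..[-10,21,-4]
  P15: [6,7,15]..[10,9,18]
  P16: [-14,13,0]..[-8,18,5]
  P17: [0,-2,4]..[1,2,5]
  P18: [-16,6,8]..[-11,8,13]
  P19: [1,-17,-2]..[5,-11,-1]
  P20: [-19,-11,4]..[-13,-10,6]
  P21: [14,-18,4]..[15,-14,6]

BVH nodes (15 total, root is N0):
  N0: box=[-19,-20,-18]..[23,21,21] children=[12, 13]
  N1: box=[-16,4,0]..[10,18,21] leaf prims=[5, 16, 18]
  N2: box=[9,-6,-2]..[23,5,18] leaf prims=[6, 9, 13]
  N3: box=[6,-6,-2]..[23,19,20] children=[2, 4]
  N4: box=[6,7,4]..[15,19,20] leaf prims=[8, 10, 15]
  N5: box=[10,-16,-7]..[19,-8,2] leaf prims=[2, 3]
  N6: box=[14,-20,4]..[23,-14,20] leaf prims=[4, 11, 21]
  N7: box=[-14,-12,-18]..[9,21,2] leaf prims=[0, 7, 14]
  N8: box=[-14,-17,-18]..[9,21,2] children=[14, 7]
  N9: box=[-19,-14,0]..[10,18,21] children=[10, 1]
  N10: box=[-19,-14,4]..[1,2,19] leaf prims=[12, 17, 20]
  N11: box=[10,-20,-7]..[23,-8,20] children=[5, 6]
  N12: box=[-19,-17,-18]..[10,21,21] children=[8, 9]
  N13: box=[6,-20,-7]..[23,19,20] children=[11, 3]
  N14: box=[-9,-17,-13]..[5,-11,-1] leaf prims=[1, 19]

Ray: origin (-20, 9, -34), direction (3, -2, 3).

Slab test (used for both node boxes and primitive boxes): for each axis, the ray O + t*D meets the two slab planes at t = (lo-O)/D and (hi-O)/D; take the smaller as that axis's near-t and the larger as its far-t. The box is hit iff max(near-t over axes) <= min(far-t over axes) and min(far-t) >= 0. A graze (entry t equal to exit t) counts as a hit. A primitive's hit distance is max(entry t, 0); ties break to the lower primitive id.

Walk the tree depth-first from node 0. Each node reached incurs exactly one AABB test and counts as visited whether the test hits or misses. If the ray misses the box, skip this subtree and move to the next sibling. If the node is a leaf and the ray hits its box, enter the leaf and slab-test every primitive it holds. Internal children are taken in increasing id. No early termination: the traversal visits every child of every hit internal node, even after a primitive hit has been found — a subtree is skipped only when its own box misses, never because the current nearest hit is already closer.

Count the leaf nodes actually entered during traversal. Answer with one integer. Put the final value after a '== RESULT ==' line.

Traverse from the root:
N0 x:[1/3,43/3] y:[-6,29/2] z:[16/3,55/3] -> hit [16/3,43/3], descend [12, 13]
  N12 x:[1/3,10] y:[-6,13] z:[16/3,55/3] -> hit [16/3,10], descend [8, 9]
    N8 x:[2,29/3] y:[-6,13] z:[16/3,12] -> hit [16/3,29/3], descend [7, 14]
      N7 x:[2,29/3] y:[-6,21/2] z:[16/3,12] -> hit [16/3,29/3] leaf, test {P0(miss), P7(miss), P14(miss)}
      N14 x:[11/3,25/3] y:[10,13] z:[7,11] -> miss, prune
    N9 x:[1/3,10] y:[-9/2,23/2] z:[34/3,55/3] -> miss, prune
  N13 x:[26/3,43/3] y:[-5,29/2] z:[9,18] -> hit [9,43/3], descend [3, 11]
    N3 x:[26/3,43/3] y:[-5,15/2] z:[32/3,18] -> miss, prune
    N11 x:[10,43/3] y:[17/2,29/2] z:[9,18] -> hit [10,43/3], descend [5, 6]
      N5 x:[10,13] y:[17/2,25/2] z:[9,12] -> hit [10,12] leaf, test {P2@t=34/3, P3(miss)}
      N6 x:[34/3,43/3] y:[23/2,29/2] z:[38/3,18] -> hit [38/3,43/3] leaf, test {P4@t=13, P11(miss), P21(miss)}

Summary -> nodes [0, 12, 8, 7, 14, 9, 13, 3, 11, 5, 6]; box-tests=11; leaf-entries=3; first=P2

== RESULT ==
3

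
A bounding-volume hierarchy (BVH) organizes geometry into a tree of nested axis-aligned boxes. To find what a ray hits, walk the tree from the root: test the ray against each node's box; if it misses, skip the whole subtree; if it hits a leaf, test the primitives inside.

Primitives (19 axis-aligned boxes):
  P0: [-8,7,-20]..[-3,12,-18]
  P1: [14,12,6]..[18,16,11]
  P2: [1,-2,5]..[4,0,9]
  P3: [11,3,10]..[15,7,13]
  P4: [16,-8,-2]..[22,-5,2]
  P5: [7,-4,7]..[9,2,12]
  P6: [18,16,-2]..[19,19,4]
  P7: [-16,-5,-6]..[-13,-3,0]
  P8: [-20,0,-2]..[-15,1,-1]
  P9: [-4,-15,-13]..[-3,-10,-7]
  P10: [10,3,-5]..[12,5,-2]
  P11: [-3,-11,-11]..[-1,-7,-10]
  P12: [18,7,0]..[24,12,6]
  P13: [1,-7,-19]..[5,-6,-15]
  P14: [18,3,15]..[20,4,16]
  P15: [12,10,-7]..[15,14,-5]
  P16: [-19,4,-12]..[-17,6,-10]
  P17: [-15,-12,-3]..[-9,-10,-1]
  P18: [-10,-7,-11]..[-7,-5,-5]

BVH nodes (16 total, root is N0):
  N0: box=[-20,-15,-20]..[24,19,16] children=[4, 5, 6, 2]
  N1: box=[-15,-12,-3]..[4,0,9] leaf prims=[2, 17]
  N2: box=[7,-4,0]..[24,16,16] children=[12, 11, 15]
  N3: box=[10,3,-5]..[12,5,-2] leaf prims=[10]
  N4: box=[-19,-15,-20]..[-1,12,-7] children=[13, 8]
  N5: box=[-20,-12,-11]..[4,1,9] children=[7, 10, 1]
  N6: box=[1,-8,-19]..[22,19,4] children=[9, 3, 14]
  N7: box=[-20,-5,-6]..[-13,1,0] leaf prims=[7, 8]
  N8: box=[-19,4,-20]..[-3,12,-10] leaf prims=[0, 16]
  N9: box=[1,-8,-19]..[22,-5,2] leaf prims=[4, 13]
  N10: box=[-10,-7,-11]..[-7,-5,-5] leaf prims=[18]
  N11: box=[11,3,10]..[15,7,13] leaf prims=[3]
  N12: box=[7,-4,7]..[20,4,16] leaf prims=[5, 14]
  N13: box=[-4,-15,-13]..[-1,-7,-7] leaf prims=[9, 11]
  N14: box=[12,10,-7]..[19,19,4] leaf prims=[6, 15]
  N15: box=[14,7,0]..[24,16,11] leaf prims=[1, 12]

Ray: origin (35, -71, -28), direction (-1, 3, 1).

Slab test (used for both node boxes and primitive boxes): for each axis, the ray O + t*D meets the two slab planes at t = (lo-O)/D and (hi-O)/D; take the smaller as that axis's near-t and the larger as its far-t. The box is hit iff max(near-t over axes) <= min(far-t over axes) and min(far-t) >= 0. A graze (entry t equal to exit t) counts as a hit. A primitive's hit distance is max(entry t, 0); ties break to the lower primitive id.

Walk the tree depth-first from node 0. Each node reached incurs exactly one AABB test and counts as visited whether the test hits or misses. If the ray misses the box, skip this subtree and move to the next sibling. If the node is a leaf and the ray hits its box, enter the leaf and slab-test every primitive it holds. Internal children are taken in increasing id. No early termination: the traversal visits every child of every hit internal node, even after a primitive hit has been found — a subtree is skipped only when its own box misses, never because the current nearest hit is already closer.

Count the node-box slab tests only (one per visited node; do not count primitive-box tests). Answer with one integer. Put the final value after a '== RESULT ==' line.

Traverse from the root:
N0 x:[11,55] y:[56/3,30] z:[8,44] -> hit [56/3,30], descend [2, 4, 5, 6]
  N2 x:[11,28] y:[67/3,29] z:[28,44] -> hit [28,28], descend [11, 12, 15]
    N11 x:[20,24] y:[74/3,26] z:[38,41] -> miss, prune
    N12 x:[15,28] y:[67/3,25] z:[35,44] -> miss, prune
    N15 x:[11,21] y:[26,29] z:[28,39] -> miss, prune
  N4 x:[36,54] y:[56/3,83/3] z:[8,21] -> miss, prune
  N5 x:[31,55] y:[59/3,24] z:[17,37] -> miss, prune
  N6 x:[13,34] y:[21,30] z:[9,32] -> hit [21,30], descend [3, 9, 14]
    N3 x:[23,25] y:[74/3,76/3] z:[23,26] -> hit [74/3,25] leaf, test {P10@t=74/3}
    N9 x:[13,34] y:[21,22] z:[9,30] -> hit [21,22] leaf, test {P4(miss), P13(miss)}
    N14 x:[16,23] y:[27,30] z:[21,32] -> miss, prune

Visited [0, 2, 11, 12, 15, 4, 5, 6, 3, 9, 14]. Tests: 11 box, 2 leaf. Nearest: P10.

== RESULT ==
11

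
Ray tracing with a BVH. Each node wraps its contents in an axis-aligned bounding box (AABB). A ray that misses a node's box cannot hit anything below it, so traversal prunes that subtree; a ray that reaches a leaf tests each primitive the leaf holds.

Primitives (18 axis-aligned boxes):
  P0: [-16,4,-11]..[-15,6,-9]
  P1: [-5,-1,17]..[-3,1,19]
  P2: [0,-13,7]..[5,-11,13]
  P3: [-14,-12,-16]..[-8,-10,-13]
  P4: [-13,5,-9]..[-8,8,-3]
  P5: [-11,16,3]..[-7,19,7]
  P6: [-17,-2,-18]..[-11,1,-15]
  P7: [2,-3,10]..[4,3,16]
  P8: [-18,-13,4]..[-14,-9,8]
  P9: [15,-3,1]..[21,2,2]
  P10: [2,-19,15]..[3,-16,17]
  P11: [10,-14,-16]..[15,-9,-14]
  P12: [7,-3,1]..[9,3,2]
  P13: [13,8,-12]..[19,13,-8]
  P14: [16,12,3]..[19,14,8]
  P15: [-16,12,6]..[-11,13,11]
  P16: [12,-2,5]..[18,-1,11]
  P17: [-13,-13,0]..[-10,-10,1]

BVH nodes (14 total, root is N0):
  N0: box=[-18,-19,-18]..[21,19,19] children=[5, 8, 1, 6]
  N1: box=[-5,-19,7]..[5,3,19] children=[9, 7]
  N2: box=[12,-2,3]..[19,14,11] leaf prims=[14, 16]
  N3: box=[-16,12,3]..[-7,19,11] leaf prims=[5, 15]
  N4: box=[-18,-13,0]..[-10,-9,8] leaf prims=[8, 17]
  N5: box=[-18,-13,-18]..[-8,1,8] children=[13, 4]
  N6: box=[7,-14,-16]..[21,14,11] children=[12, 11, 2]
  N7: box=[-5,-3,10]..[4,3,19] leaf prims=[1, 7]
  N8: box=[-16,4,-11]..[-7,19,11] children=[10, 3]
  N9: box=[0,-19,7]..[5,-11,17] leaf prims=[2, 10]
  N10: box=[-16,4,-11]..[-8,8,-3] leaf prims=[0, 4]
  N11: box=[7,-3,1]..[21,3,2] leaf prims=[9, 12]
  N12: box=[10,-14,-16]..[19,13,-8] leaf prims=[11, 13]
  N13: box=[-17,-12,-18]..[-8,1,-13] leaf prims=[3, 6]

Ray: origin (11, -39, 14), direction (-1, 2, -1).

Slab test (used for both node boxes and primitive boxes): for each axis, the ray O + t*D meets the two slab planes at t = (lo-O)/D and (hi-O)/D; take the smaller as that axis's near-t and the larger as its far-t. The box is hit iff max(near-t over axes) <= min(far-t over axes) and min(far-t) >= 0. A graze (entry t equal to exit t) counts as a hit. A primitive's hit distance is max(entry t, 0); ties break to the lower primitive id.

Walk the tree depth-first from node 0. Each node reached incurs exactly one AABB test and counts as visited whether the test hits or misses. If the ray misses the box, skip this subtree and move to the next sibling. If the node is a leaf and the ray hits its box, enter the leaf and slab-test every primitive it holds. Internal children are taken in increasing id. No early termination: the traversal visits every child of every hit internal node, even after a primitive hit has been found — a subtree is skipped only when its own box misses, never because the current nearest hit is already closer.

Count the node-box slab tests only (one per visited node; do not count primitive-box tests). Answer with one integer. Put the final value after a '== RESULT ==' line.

Traverse from the root:
N0 x:[-10,29] y:[10,29] z:[-5,32] -> hit [10,29], descend [1, 5, 6, 8]
  N1 x:[6,16] y:[10,21] z:[-5,7] -> miss, prune
  N5 x:[19,29] y:[13,20] z:[6,32] -> hit [19,20], descend [4, 13]
    N4 x:[21,29] y:[13,15] z:[6,14] -> miss, prune
    N13 x:[19,28] y:[27/2,20] z:[27,32] -> miss, prune
  N6 x:[-10,4] y:[25/2,53/2] z:[3,30] -> miss, prune
  N8 x:[18,27] y:[43/2,29] z:[3,25] -> hit [43/2,25], descend [3, 10]
    N3 x:[18,27] y:[51/2,29] z:[3,11] -> miss, prune
    N10 x:[19,27] y:[43/2,47/2] z:[17,25] -> hit [43/2,47/2] leaf, test {P0(miss), P4@t=22}

Visited [0, 1, 5, 4, 13, 6, 8, 3, 10]. Tests: 9 box, 1 leaf. Nearest: P4.

== RESULT ==
9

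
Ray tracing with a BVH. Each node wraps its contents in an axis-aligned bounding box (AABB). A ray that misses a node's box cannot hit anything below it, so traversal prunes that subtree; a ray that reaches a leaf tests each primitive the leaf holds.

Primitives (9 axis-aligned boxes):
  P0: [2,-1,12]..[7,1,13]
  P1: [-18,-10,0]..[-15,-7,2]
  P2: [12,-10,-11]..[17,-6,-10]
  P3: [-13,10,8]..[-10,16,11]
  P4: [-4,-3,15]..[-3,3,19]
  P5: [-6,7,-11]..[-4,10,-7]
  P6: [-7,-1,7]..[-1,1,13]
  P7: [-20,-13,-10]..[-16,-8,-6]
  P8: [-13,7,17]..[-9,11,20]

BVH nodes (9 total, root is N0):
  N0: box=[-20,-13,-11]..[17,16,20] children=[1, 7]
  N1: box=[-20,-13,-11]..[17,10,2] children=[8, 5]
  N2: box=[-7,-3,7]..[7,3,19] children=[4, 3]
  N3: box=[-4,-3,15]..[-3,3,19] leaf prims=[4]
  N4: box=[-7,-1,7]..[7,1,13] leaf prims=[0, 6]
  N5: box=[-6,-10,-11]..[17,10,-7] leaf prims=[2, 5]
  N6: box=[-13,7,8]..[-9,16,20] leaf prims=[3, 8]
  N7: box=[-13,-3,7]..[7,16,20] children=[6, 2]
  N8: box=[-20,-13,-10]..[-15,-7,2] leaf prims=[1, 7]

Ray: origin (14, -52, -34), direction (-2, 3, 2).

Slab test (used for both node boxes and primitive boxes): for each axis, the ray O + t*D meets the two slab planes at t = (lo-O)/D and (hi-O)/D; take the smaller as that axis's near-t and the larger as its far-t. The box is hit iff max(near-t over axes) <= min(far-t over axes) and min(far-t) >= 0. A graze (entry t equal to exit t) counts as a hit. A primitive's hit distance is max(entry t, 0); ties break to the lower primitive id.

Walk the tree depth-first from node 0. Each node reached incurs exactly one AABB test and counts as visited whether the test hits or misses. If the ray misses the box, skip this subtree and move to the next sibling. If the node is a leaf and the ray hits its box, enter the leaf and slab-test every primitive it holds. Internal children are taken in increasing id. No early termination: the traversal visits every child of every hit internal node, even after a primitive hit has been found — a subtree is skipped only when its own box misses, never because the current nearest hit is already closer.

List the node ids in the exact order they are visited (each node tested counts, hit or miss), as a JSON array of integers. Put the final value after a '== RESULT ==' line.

Trace the traversal:
N0 x:[-3/2,17] y:[13,68/3] z:[23/2,27] -> hit [13,17], descend [1, 7]
  N1 x:[-3/2,17] y:[13,62/3] z:[23/2,18] -> hit [13,17], descend [5, 8]
    N5 x:[-3/2,10] y:[14,62/3] z:[23/2,27/2] -> miss, prune
    N8 x:[29/2,17] y:[13,15] z:[12,18] -> hit [29/2,15] leaf, test {P1(miss), P7(miss)}
  N7 x:[7/2,27/2] y:[49/3,68/3] z:[41/2,27] -> miss, prune

Visited [0, 1, 5, 8, 7]. Tests: 5 box, 1 leaf. Nearest: miss.

== RESULT ==
[0, 1, 5, 8, 7]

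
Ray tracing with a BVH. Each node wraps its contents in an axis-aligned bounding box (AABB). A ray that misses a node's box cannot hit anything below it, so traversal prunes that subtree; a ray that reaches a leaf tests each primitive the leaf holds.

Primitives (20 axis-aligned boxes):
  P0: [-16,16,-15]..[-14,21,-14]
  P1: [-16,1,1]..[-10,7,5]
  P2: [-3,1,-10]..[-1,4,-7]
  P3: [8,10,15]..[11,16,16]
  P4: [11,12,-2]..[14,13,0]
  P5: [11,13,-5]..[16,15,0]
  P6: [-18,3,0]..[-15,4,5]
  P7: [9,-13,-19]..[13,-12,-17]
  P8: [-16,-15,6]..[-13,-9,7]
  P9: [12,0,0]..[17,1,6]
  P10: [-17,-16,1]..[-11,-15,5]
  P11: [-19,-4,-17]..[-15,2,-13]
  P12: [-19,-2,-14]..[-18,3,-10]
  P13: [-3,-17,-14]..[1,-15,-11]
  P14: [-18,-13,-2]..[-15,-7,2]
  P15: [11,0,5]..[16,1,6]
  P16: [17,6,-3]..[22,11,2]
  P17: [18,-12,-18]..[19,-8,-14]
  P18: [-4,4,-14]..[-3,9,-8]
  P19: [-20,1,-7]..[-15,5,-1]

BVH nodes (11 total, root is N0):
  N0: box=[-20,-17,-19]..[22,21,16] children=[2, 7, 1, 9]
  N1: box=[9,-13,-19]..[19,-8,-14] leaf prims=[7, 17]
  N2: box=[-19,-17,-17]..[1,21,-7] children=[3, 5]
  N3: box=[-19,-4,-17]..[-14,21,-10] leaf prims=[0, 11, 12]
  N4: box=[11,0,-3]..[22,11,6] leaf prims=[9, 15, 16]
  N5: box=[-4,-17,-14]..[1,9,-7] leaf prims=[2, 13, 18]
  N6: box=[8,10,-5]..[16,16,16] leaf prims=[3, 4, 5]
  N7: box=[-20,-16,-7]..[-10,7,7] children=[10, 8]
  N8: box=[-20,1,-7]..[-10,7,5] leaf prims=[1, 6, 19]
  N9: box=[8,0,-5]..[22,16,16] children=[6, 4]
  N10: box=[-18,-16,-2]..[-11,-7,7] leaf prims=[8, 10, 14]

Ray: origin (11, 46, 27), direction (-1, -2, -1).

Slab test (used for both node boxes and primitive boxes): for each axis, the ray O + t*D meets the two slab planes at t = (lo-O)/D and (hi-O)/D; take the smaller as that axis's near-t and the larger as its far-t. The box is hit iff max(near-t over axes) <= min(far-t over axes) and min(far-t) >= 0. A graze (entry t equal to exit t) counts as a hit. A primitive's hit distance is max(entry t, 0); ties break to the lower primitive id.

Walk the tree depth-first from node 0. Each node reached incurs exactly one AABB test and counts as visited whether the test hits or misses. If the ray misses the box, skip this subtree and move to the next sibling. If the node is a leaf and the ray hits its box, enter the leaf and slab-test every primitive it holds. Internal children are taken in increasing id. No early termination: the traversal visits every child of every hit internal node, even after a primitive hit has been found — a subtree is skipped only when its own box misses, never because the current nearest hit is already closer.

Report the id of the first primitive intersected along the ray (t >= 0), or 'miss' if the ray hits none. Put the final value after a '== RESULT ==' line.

Trace the traversal:
N0 x:[-11,31] y:[25/2,63/2] z:[11,46] -> hit [25/2,31], descend [1, 2, 7, 9]
  N1 x:[-8,2] y:[27,59/2] z:[41,46] -> miss, prune
  N2 x:[10,30] y:[25/2,63/2] z:[34,44] -> miss, prune
  N7 x:[21,31] y:[39/2,31] z:[20,34] -> hit [21,31], descend [8, 10]
    N8 x:[21,31] y:[39/2,45/2] z:[22,34] -> hit [22,45/2] leaf, test {P1@t=22, P6(miss), P19(miss)}
    N10 x:[22,29] y:[53/2,31] z:[20,29] -> hit [53/2,29] leaf, test {P8(miss), P10(miss), P14@t=53/2}
  N9 x:[-11,3] y:[15,23] z:[11,32] -> miss, prune

Visited [0, 1, 2, 7, 8, 10, 9]. Tests: 7 box, 2 leaf. Nearest: P1.

== RESULT ==
1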